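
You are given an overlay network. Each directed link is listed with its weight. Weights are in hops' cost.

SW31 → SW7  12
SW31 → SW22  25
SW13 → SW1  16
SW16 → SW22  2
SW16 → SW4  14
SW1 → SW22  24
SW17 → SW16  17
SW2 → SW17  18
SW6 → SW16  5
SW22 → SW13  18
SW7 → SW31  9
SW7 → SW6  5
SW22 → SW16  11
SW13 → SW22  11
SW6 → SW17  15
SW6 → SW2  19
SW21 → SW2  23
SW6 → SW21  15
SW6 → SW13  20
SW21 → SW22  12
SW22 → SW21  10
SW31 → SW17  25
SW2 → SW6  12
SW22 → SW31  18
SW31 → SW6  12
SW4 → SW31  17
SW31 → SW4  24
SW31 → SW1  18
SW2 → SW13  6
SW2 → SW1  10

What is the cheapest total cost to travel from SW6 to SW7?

37 hops' cost

Shortest distances from SW6:
SW6: 0
SW16: 5  (via SW6)
SW22: 7  (via SW16)
SW21: 15  (via SW6)
SW17: 15  (via SW6)
SW2: 19  (via SW6)
SW4: 19  (via SW16)
SW13: 20  (via SW6)
SW31: 25  (via SW22)
SW1: 29  (via SW2)
SW7: 37  (via SW31)
Shortest route: SW6 → SW16 → SW22 → SW31 → SW7 = 37 hops' cost.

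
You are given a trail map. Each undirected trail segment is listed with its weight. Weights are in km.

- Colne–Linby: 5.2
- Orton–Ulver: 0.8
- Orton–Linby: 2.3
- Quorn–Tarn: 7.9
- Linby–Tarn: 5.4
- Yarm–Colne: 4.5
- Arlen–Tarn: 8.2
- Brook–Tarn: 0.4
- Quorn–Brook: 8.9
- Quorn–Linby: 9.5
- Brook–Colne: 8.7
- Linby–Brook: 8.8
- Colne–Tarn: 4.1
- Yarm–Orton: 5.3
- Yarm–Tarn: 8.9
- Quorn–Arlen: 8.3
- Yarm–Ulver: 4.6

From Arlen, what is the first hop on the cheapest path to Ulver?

Candidate routes:
Arlen - Tarn - Colne - Linby - Orton - Ulver: 8.2+4.1+5.2+2.3+0.8 = 20.6
Arlen - Tarn - Brook - Linby - Orton - Ulver: 8.2+0.4+8.8+2.3+0.8 = 20.5
Arlen - Tarn - Linby - Orton - Ulver: 8.2+5.4+2.3+0.8 = 16.7
The minimum is 16.7 km via Arlen - Tarn - Linby - Orton - Ulver.
So from Arlen the first move is to Tarn.

Tarn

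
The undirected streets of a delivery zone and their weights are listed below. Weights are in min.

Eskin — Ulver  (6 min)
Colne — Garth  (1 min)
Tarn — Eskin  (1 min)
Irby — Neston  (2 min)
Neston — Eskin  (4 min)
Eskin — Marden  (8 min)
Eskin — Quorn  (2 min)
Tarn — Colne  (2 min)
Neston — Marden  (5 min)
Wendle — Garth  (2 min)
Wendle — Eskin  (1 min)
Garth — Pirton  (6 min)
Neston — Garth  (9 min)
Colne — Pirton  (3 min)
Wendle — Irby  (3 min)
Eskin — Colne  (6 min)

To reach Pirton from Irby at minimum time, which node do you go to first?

Candidate routes:
Irby - Wendle - Garth - Colne - Pirton: 3+2+1+3 = 9
Irby - Wendle - Garth - Pirton: 3+2+6 = 11
Irby - Wendle - Eskin - Tarn - Colne - Pirton: 3+1+1+2+3 = 10
Cheapest is Irby - Wendle - Garth - Colne - Pirton at 9 min.
So from Irby the first move is to Wendle.

Wendle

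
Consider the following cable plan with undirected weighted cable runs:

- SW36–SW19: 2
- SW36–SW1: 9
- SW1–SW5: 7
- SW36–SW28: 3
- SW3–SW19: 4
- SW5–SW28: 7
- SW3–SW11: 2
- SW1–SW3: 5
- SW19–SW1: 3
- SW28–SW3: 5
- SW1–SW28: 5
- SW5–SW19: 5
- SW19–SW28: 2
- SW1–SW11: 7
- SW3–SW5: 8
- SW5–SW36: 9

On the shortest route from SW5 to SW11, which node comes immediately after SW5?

SW3

Enumerating some paths:
SW5 - SW19 - SW3 - SW11: 5+4+2 = 11
SW5 - SW1 - SW11: 7+7 = 14
SW5 - SW3 - SW11: 8+2 = 10
Cheapest is SW5 - SW3 - SW11 at 10.
So from SW5 the first move is to SW3.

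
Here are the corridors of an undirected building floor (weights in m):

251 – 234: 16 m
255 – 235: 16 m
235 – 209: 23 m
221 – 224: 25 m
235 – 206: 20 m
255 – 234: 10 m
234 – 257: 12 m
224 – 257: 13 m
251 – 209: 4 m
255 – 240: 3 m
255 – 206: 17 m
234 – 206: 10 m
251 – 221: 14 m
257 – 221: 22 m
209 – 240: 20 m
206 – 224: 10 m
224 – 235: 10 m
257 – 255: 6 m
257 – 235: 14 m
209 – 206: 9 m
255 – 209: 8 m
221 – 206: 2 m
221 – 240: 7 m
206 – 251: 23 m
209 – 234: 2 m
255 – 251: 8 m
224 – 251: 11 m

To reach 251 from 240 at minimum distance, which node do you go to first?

Compare a few routes:
240 - 255 - 209 - 251: 3+8+4 = 15
240 - 255 - 251: 3+8 = 11
Cheapest is 240 - 255 - 251 at 11 m.
So from 240 the first move is to 255.

255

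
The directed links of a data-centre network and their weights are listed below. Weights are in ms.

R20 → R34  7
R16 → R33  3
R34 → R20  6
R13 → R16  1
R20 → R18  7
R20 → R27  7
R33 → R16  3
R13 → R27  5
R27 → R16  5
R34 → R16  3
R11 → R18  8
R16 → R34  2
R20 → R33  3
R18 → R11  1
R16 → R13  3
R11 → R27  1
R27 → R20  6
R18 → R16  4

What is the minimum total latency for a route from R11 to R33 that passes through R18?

Shortest R11→R18: R11 → R18 = 8
Shortest R18→R33: R18 → R16 → R33 = 7
Total via R18: 8 + 7 = 15 ms.

15 ms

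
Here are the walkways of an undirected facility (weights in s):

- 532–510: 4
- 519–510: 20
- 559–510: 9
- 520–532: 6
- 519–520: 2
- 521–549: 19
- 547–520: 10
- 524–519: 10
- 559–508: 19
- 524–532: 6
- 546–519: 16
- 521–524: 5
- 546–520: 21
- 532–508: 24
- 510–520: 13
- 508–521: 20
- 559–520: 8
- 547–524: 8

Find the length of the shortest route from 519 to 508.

29 s

Running Dijkstra from 519:
519: 0
520: 2  (via 519)
532: 8  (via 520)
559: 10  (via 520)
524: 10  (via 519)
510: 12  (via 532)
547: 12  (via 520)
521: 15  (via 524)
546: 16  (via 519)
508: 29  (via 559)
Shortest route: 519 → 520 → 559 → 508 = 29 s.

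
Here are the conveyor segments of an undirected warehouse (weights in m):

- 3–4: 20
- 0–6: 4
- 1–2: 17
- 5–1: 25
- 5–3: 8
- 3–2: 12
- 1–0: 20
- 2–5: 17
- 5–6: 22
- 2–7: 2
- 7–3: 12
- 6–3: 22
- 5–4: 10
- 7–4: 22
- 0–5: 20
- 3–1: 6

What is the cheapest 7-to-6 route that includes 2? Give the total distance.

Best 7 to 2: 7 → 2 costing 2
Best 2 to 6: 2 → 3 → 6 costing 34
Total via 2: 2 + 34 = 36 m.

36 m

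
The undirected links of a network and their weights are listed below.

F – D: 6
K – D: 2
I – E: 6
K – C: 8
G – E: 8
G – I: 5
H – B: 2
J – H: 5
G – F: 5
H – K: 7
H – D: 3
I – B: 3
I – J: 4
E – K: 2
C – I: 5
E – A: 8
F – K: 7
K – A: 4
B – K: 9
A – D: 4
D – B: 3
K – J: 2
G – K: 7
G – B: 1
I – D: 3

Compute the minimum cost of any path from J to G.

Candidate routes:
J–K–G: 2+7 = 9
J–I–G: 4+5 = 9
J–K–D–B–G: 2+2+3+1 = 8
Cheapest is J–K–D–B–G at 8.

8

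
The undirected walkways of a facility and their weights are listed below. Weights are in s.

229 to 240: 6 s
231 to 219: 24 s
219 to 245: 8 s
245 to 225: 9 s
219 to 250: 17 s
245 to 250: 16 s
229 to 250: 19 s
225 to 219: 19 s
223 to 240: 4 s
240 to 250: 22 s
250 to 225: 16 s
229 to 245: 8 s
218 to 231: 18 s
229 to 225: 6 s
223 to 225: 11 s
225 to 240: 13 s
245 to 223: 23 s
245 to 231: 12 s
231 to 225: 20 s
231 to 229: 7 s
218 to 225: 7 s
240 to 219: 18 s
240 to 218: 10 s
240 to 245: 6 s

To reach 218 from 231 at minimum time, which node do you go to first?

218

Enumerating some paths:
231 - 229 - 240 - 218: 7+6+10 = 23
231 - 229 - 225 - 218: 7+6+7 = 20
231 - 218: 18 = 18
The minimum is 18 s via 231 - 218.
So from 231 the first move is to 218.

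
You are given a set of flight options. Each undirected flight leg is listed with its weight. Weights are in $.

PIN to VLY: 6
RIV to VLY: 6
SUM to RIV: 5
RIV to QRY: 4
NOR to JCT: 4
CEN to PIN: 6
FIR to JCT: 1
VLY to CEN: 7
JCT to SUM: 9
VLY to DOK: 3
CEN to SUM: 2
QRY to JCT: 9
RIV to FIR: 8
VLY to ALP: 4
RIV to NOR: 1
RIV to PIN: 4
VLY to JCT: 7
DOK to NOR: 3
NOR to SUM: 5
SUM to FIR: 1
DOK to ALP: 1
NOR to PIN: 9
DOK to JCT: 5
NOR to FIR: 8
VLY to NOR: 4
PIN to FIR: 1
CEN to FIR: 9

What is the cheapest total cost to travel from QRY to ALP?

Enumerating some paths:
QRY–RIV–NOR–VLY–ALP: 4+1+4+4 = 13
QRY–RIV–NOR–VLY–DOK–ALP: 4+1+4+3+1 = 13
QRY–RIV–NOR–DOK–ALP: 4+1+3+1 = 9
Cheapest is QRY–RIV–NOR–DOK–ALP at $9.

$9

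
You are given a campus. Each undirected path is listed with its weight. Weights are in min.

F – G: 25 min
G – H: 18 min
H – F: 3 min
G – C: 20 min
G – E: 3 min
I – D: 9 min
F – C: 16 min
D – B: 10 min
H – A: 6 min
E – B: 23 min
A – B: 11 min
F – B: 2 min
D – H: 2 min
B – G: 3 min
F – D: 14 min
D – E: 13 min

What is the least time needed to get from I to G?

Enumerating some paths:
I - D - H - F - B - G: 9+2+3+2+3 = 19
I - D - B - G: 9+10+3 = 22
Cheapest is I - D - H - F - B - G at 19 min.

19 min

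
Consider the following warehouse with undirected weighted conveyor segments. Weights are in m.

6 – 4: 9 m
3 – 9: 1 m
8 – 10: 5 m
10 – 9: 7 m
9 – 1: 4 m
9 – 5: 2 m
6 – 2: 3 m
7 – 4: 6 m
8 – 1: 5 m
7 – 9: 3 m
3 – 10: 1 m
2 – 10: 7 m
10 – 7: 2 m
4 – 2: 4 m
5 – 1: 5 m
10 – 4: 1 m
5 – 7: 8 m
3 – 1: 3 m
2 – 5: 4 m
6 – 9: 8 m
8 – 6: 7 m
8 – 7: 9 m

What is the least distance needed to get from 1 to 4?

5 m

Running Dijkstra from 1:
1: 0
3: 3  (via 1)
9: 4  (via 1)
10: 4  (via 3)
4: 5  (via 10)
Shortest route: 1 → 3 → 10 → 4 = 5 m.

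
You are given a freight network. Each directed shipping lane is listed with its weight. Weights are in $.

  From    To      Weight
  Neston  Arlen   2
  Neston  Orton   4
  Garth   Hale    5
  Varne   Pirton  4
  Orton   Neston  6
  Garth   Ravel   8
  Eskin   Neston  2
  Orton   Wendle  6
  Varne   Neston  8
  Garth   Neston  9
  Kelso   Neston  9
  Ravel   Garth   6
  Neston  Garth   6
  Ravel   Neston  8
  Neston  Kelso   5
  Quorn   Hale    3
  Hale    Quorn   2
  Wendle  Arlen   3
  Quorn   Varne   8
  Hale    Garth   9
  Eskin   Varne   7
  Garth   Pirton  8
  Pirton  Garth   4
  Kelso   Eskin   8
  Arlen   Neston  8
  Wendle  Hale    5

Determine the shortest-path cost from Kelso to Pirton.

$19

Running Dijkstra from Kelso:
Kelso: 0
Eskin: 8  (via Kelso)
Neston: 9  (via Kelso)
Arlen: 11  (via Neston)
Orton: 13  (via Neston)
Varne: 15  (via Eskin)
Garth: 15  (via Neston)
Wendle: 19  (via Orton)
Pirton: 19  (via Varne)
Shortest route: Kelso → Eskin → Varne → Pirton = $19.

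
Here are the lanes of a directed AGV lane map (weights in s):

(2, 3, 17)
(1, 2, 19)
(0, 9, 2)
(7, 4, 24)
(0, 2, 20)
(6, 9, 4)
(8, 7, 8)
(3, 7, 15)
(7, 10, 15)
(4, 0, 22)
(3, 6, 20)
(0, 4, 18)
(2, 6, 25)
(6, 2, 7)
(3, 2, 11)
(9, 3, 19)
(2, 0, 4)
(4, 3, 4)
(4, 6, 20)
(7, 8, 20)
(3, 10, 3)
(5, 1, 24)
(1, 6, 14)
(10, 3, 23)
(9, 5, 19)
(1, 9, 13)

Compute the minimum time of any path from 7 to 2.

Enumerating some paths:
7–4–6–2: 24+20+7 = 51
7–10–3–2: 15+23+11 = 49
7–4–3–2: 24+4+11 = 39
Cheapest is 7–4–3–2 at 39 s.

39 s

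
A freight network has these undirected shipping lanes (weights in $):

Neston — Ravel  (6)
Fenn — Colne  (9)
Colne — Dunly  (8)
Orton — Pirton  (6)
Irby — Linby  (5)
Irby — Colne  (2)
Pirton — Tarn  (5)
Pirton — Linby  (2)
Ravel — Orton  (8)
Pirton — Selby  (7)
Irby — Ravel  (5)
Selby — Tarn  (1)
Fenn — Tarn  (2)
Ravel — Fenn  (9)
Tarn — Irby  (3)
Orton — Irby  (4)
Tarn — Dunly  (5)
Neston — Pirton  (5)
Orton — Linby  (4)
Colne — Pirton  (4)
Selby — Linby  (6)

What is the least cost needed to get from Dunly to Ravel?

$13

Enumerating some paths:
Dunly–Colne–Irby–Ravel: 8+2+5 = 15
Dunly–Tarn–Irby–Ravel: 5+3+5 = 13
The minimum is $13 via Dunly–Tarn–Irby–Ravel.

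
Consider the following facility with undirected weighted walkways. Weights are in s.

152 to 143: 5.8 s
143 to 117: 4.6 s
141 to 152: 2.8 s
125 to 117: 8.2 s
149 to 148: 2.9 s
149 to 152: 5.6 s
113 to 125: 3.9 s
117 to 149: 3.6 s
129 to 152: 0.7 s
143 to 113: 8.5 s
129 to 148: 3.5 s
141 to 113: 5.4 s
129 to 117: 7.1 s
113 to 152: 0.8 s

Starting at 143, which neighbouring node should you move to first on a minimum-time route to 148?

152

Candidate routes:
143–152–129–148: 5.8+0.7+3.5 = 10
143–117–149–148: 4.6+3.6+2.9 = 11.1
Cheapest is 143–152–129–148 at 10 s.
So from 143 the first move is to 152.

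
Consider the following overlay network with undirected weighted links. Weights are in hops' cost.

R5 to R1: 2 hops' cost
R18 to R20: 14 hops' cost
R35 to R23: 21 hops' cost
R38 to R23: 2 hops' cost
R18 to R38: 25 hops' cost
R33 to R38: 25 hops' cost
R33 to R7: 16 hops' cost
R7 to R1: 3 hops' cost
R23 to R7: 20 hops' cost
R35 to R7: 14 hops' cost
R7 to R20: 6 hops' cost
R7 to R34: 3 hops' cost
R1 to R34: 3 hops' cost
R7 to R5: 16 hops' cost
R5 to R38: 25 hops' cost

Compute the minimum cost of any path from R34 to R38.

25 hops' cost

Enumerating some paths:
R34 - R1 - R7 - R23 - R38: 3+3+20+2 = 28
R34 - R7 - R23 - R38: 3+20+2 = 25
Cheapest is R34 - R7 - R23 - R38 at 25 hops' cost.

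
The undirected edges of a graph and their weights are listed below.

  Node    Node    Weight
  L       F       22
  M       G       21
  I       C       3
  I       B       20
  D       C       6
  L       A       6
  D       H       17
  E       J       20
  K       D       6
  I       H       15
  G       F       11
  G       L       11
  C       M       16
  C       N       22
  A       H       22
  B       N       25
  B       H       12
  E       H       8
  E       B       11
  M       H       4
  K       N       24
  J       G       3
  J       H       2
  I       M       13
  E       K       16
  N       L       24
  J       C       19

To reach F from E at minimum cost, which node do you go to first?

H

Compare a few routes:
E - B - H - J - G - F: 11+12+2+3+11 = 39
E - H - J - G - F: 8+2+3+11 = 24
E - J - G - F: 20+3+11 = 34
E - H - M - G - F: 8+4+21+11 = 44
Cheapest is E - H - J - G - F at 24.
So from E the first move is to H.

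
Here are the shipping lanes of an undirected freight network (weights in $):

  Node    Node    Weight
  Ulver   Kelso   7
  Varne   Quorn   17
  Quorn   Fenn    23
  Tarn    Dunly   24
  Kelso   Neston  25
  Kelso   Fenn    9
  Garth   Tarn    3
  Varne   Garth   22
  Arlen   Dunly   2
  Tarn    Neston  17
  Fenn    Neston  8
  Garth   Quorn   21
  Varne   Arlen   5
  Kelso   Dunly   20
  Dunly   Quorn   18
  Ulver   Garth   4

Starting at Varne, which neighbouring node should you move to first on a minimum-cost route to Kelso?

Arlen

Enumerating some paths:
Varne → Arlen → Dunly → Kelso: 5+2+20 = 27
Varne → Garth → Ulver → Kelso: 22+4+7 = 33
The minimum is $27 via Varne → Arlen → Dunly → Kelso.
So from Varne the first move is to Arlen.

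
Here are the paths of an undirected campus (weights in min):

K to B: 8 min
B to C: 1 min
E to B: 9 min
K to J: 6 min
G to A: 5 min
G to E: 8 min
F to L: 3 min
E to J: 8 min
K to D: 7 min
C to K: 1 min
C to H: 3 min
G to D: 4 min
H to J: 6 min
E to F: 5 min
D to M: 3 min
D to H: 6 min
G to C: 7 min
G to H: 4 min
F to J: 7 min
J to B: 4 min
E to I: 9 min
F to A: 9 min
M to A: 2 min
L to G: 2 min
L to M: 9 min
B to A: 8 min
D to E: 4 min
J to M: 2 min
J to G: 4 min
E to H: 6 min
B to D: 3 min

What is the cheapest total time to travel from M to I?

16 min

Shortest distances from M:
M: 0
A: 2  (via M)
J: 2  (via M)
D: 3  (via M)
B: 6  (via J)
G: 6  (via J)
C: 7  (via B)
E: 7  (via D)
H: 8  (via J)
K: 8  (via J)
L: 8  (via G)
F: 9  (via J)
I: 16  (via E)
Shortest route: M–D–E–I = 16 min.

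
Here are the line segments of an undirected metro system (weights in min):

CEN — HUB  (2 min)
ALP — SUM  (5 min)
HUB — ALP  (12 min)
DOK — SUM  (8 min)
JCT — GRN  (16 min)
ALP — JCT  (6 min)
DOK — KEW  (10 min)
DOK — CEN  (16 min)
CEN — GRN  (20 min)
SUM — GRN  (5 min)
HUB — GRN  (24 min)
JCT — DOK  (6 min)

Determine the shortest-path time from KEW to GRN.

Candidate routes:
KEW → DOK → JCT → ALP → SUM → GRN: 10+6+6+5+5 = 32
KEW → DOK → JCT → GRN: 10+6+16 = 32
KEW → DOK → SUM → GRN: 10+8+5 = 23
Cheapest is KEW → DOK → SUM → GRN at 23 min.

23 min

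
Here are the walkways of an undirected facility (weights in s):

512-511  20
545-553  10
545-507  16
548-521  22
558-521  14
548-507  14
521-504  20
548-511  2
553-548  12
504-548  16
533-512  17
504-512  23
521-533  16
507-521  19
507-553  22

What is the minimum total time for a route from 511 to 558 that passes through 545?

73 s

Best 511 to 545: 511 → 548 → 553 → 545 costing 24
Shortest 545→558: 545 → 507 → 521 → 558 = 49
Total via 545: 24 + 49 = 73 s.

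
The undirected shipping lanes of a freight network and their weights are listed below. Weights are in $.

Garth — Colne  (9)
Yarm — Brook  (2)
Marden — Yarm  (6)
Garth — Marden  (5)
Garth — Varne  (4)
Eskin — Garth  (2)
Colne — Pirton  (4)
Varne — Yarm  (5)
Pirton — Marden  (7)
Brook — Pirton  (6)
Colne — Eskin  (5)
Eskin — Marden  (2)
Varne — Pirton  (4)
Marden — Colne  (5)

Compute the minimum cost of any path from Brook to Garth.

Compare a few routes:
Brook - Yarm - Marden - Eskin - Garth: 2+6+2+2 = 12
Brook - Yarm - Varne - Garth: 2+5+4 = 11
Brook - Yarm - Marden - Garth: 2+6+5 = 13
Brook - Pirton - Varne - Garth: 6+4+4 = 14
The minimum is $11 via Brook - Yarm - Varne - Garth.

$11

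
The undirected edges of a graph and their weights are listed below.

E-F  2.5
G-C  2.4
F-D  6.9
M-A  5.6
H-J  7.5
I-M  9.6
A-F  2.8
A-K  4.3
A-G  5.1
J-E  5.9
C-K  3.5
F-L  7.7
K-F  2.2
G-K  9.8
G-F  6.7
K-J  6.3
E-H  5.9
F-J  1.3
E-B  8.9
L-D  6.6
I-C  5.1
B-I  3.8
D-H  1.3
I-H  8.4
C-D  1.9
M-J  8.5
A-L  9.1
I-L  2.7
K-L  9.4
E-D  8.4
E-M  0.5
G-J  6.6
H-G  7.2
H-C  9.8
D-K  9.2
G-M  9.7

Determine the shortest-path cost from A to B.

14.2

Settle nodes by increasing distance from A:
A: 0
F: 2.8  (via A)
J: 4.1  (via F)
K: 4.3  (via A)
G: 5.1  (via A)
E: 5.3  (via F)
M: 5.6  (via A)
C: 7.5  (via G)
L: 9.1  (via A)
D: 9.4  (via C)
H: 10.7  (via D)
I: 11.8  (via L)
B: 14.2  (via E)
Shortest route: A → F → E → B = 14.2.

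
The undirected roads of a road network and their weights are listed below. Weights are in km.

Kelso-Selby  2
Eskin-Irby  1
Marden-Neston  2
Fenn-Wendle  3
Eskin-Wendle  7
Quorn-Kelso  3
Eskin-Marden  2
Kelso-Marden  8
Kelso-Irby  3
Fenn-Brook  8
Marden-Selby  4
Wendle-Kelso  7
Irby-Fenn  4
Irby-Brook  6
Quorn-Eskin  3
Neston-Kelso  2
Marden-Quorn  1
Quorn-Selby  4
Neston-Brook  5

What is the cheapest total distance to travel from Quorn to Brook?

8 km

Shortest distances from Quorn:
Quorn: 0
Marden: 1  (via Quorn)
Kelso: 3  (via Quorn)
Neston: 3  (via Marden)
Eskin: 3  (via Quorn)
Selby: 4  (via Quorn)
Irby: 4  (via Eskin)
Fenn: 8  (via Irby)
Brook: 8  (via Neston)
Shortest route: Quorn → Marden → Neston → Brook = 8 km.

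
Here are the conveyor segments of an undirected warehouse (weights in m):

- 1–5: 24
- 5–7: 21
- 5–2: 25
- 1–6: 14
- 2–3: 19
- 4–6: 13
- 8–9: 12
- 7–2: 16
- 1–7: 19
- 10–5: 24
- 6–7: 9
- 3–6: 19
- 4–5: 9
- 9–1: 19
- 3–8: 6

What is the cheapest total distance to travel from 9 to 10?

Running Dijkstra from 9:
9: 0
8: 12  (via 9)
3: 18  (via 8)
1: 19  (via 9)
6: 33  (via 1)
2: 37  (via 3)
7: 38  (via 1)
5: 43  (via 1)
4: 46  (via 6)
10: 67  (via 5)
Shortest route: 9–1–5–10 = 67 m.

67 m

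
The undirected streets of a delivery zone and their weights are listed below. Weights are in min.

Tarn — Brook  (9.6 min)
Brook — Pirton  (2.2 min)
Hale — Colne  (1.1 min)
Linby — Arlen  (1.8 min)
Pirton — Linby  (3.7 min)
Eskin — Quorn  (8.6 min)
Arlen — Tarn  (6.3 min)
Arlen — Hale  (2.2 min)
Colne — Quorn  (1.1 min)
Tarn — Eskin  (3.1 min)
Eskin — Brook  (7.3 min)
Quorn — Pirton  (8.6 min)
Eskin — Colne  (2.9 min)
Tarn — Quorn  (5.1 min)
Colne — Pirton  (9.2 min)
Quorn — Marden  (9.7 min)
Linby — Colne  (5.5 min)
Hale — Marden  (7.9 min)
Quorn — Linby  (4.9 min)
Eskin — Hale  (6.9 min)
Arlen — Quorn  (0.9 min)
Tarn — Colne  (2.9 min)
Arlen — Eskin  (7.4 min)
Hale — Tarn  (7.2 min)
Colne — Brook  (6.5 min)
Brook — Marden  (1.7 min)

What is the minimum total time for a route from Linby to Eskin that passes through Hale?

Best Linby to Hale: Linby–Arlen–Hale costing 4
Shortest Hale→Eskin: Hale–Colne–Eskin = 4
Total via Hale: 4 + 4 = 8 min.

8 min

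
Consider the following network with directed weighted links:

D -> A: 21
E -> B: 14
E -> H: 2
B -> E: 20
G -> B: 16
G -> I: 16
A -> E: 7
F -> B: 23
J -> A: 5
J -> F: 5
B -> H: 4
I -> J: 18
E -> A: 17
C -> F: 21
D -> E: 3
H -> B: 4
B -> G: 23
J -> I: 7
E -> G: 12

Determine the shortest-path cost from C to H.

Settle nodes by increasing distance from C:
C: 0
F: 21  (via C)
B: 44  (via F)
H: 48  (via B)
Shortest route: C → F → B → H = 48.

48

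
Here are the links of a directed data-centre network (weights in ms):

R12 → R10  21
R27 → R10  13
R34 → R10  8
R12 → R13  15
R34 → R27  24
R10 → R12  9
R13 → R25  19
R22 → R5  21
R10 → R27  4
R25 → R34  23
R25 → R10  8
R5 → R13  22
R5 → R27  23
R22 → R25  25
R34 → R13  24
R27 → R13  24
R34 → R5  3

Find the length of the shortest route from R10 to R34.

66 ms

Enumerating some paths:
R10–R12–R13–R25–R34: 9+15+19+23 = 66
R10–R27–R13–R25–R34: 4+24+19+23 = 70
Cheapest is R10–R12–R13–R25–R34 at 66 ms.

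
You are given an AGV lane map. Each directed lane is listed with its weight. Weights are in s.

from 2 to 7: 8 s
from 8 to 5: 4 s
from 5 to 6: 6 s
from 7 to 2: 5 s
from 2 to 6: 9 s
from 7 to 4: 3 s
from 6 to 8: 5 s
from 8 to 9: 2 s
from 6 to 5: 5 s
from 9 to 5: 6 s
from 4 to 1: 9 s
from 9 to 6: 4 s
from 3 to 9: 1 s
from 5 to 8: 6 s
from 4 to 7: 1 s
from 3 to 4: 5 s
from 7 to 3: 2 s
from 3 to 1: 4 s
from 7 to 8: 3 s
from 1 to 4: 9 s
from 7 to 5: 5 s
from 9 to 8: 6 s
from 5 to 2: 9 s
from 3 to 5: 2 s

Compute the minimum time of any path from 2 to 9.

Settle nodes by increasing distance from 2:
2: 0
7: 8  (via 2)
6: 9  (via 2)
3: 10  (via 7)
4: 11  (via 7)
8: 11  (via 7)
9: 11  (via 3)
Shortest route: 2–7–3–9 = 11 s.

11 s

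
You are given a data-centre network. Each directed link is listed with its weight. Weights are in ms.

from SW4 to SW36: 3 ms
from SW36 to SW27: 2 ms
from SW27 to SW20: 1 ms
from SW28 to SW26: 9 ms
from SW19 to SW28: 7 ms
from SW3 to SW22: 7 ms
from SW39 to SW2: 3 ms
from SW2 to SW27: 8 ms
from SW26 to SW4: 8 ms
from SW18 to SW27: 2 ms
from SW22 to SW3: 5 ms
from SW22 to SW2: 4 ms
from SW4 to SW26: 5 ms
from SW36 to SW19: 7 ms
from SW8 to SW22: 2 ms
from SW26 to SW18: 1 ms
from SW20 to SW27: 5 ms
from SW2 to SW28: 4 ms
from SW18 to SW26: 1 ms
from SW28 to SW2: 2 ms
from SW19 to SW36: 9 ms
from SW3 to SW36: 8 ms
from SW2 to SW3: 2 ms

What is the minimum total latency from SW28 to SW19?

19 ms

Settle nodes by increasing distance from SW28:
SW28: 0
SW2: 2  (via SW28)
SW3: 4  (via SW2)
SW26: 9  (via SW28)
SW18: 10  (via SW26)
SW27: 10  (via SW2)
SW22: 11  (via SW3)
SW20: 11  (via SW27)
SW36: 12  (via SW3)
SW4: 17  (via SW26)
SW19: 19  (via SW36)
Shortest route: SW28 → SW2 → SW3 → SW36 → SW19 = 19 ms.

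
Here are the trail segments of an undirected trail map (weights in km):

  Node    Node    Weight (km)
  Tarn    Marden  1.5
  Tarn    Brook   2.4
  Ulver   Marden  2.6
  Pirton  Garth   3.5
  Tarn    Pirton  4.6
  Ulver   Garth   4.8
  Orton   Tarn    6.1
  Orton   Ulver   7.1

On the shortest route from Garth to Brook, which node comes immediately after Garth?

Enumerating some paths:
Garth → Ulver → Marden → Tarn → Brook: 4.8+2.6+1.5+2.4 = 11.3
Garth → Ulver → Orton → Tarn → Brook: 4.8+7.1+6.1+2.4 = 20.4
Garth → Pirton → Tarn → Brook: 3.5+4.6+2.4 = 10.5
Cheapest is Garth → Pirton → Tarn → Brook at 10.5 km.
So from Garth the first move is to Pirton.

Pirton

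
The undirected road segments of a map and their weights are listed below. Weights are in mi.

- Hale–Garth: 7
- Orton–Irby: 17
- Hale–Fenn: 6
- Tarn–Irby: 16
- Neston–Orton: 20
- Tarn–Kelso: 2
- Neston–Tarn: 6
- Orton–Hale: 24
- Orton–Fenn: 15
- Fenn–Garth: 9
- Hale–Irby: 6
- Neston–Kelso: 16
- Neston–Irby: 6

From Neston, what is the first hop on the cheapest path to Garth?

Compare a few routes:
Neston - Irby - Hale - Garth: 6+6+7 = 19
Neston - Irby - Hale - Fenn - Garth: 6+6+6+9 = 27
Neston - Tarn - Irby - Hale - Garth: 6+16+6+7 = 35
Neston - Tarn - Irby - Hale - Fenn - Garth: 6+16+6+6+9 = 43
The minimum is 19 mi via Neston - Irby - Hale - Garth.
So from Neston the first move is to Irby.

Irby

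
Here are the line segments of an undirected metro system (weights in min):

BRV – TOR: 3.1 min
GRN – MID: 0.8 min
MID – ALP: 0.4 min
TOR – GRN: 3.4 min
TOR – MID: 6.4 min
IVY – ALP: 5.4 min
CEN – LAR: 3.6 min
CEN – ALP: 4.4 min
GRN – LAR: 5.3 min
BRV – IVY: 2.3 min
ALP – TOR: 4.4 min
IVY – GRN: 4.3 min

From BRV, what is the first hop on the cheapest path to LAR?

Candidate routes:
BRV - TOR - GRN - LAR: 3.1+3.4+5.3 = 11.8
BRV - TOR - ALP - MID - GRN - LAR: 3.1+4.4+0.4+0.8+5.3 = 14
BRV - IVY - GRN - LAR: 2.3+4.3+5.3 = 11.9
Cheapest is BRV - TOR - GRN - LAR at 11.8 min.
So from BRV the first move is to TOR.

TOR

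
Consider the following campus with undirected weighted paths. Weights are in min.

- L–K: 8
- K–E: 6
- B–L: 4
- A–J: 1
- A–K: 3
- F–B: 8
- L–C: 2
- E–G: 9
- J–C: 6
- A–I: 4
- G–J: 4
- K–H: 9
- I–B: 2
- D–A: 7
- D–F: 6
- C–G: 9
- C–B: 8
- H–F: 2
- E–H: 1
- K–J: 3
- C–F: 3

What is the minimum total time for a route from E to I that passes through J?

14 min

Best E to J: E → K → J costing 9
Best J to I: J → A → I costing 5
Total via J: 9 + 5 = 14 min.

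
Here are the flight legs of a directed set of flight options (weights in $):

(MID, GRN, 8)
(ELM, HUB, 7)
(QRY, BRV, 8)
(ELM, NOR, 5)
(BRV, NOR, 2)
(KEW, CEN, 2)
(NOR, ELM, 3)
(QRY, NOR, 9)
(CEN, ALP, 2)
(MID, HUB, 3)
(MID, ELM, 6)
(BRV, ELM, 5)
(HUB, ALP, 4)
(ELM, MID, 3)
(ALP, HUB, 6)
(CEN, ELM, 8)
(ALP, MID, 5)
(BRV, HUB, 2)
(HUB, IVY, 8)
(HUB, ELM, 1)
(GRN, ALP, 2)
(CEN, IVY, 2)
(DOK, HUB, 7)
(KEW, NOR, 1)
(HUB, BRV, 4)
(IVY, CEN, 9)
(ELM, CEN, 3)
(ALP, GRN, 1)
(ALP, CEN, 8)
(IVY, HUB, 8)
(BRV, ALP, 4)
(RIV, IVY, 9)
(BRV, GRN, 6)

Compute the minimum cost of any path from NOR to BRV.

Running Dijkstra from NOR:
NOR: 0
ELM: 3  (via NOR)
MID: 6  (via ELM)
CEN: 6  (via ELM)
ALP: 8  (via CEN)
IVY: 8  (via CEN)
GRN: 9  (via ALP)
HUB: 9  (via MID)
BRV: 13  (via HUB)
Shortest route: NOR → ELM → MID → HUB → BRV = $13.

$13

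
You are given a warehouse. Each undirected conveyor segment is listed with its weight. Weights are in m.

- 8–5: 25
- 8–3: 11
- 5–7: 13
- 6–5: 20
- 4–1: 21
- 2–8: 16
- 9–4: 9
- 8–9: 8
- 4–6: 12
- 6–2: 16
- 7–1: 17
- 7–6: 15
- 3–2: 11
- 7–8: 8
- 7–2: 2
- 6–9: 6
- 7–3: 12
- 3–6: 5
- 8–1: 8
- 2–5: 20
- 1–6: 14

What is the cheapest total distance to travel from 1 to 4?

21 m

Shortest distances from 1:
1: 0
8: 8  (via 1)
6: 14  (via 1)
7: 16  (via 8)
9: 16  (via 8)
2: 18  (via 7)
3: 19  (via 8)
4: 21  (via 1)
Shortest route: 1 → 4 = 21 m.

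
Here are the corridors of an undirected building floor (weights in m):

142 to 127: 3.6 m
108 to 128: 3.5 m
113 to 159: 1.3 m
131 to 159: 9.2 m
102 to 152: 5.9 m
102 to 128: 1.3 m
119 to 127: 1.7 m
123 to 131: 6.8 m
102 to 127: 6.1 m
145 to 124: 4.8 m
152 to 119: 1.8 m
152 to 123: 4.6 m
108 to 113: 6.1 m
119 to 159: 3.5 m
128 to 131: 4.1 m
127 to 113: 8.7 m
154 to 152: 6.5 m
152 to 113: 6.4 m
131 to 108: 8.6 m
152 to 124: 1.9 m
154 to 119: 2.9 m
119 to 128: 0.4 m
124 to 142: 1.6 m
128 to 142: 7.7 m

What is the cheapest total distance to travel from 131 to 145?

13 m

Running Dijkstra from 131:
131: 0
128: 4.1  (via 131)
119: 4.5  (via 128)
102: 5.4  (via 128)
127: 6.2  (via 119)
152: 6.3  (via 119)
123: 6.8  (via 131)
154: 7.4  (via 119)
108: 7.6  (via 128)
159: 8  (via 119)
124: 8.2  (via 152)
113: 9.3  (via 159)
142: 9.8  (via 127)
145: 13  (via 124)
Shortest route: 131–128–119–152–124–145 = 13 m.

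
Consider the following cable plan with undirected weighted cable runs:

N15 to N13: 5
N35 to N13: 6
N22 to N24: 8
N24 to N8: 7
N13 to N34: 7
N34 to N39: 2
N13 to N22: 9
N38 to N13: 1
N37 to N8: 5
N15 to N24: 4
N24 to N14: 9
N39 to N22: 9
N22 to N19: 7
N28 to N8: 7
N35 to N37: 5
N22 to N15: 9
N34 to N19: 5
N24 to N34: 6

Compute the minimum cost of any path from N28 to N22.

22

Settle nodes by increasing distance from N28:
N28: 0
N8: 7  (via N28)
N37: 12  (via N8)
N24: 14  (via N8)
N35: 17  (via N37)
N15: 18  (via N24)
N34: 20  (via N24)
N39: 22  (via N34)
N22: 22  (via N24)
Shortest route: N28 → N8 → N24 → N22 = 22.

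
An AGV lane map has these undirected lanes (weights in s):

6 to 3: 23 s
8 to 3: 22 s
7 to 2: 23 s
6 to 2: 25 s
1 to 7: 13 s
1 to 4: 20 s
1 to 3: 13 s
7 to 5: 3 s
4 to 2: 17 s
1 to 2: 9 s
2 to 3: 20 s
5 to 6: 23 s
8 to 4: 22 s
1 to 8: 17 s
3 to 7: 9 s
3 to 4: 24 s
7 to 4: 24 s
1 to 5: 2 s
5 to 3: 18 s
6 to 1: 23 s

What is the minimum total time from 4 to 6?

Shortest distances from 4:
4: 0
2: 17  (via 4)
1: 20  (via 4)
5: 22  (via 1)
8: 22  (via 4)
3: 24  (via 4)
7: 24  (via 4)
6: 42  (via 2)
Shortest route: 4–2–6 = 42 s.

42 s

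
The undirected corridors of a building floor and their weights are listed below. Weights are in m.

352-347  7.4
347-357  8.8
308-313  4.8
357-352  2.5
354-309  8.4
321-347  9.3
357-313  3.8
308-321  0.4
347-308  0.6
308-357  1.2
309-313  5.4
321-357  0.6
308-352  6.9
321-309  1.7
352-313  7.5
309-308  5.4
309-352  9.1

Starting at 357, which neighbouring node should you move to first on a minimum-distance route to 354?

321

Candidate routes:
357 → 321 → 309 → 354: 0.6+1.7+8.4 = 10.7
357 → 321 → 308 → 309 → 354: 0.6+0.4+5.4+8.4 = 14.8
357 → 308 → 321 → 309 → 354: 1.2+0.4+1.7+8.4 = 11.7
Cheapest is 357 → 321 → 309 → 354 at 10.7 m.
So from 357 the first move is to 321.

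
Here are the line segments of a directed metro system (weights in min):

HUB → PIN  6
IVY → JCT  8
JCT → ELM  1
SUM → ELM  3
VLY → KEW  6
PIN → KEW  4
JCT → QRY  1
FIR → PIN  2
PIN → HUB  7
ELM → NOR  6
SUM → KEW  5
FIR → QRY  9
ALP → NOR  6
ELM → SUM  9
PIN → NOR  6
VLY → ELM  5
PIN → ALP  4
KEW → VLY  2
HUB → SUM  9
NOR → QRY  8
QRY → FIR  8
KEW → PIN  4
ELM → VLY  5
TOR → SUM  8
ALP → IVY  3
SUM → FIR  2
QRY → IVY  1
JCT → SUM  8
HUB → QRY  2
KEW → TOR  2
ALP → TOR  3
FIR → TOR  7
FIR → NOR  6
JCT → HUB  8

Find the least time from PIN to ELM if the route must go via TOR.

17 min

Best PIN to TOR: PIN → KEW → TOR costing 6
Shortest TOR→ELM: TOR → SUM → ELM = 11
Total via TOR: 6 + 11 = 17 min.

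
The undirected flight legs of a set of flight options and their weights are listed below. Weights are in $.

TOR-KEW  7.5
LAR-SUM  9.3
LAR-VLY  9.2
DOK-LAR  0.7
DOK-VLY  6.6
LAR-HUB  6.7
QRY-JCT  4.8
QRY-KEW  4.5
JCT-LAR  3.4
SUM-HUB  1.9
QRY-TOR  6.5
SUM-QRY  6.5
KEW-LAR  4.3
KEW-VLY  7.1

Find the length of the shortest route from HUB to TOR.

Running Dijkstra from HUB:
HUB: 0
SUM: 1.9  (via HUB)
LAR: 6.7  (via HUB)
DOK: 7.4  (via LAR)
QRY: 8.4  (via SUM)
JCT: 10.1  (via LAR)
KEW: 11  (via LAR)
VLY: 14  (via DOK)
TOR: 14.9  (via QRY)
Shortest route: HUB → SUM → QRY → TOR = $14.9.

$14.9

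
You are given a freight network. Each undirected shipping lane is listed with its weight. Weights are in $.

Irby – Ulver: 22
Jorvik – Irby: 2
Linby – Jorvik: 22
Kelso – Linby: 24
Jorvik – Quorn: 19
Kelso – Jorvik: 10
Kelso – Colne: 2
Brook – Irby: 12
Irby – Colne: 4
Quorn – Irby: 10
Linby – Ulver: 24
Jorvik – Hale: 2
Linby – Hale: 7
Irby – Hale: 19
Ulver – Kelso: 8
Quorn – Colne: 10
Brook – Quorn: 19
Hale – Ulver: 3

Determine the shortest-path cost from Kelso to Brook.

Enumerating some paths:
Kelso–Jorvik–Irby–Brook: 10+2+12 = 24
Kelso–Colne–Irby–Brook: 2+4+12 = 18
The minimum is $18 via Kelso–Colne–Irby–Brook.

$18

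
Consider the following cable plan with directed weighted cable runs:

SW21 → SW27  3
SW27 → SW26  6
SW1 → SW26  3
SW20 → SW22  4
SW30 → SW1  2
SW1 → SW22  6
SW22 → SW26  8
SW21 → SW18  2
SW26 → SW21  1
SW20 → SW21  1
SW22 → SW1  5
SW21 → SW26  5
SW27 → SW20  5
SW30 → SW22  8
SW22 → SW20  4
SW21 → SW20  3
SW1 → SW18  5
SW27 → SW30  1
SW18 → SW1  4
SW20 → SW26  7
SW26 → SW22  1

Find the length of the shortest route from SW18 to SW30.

Compare a few routes:
SW18 - SW1 - SW26 - SW21 - SW27 - SW30: 4+3+1+3+1 = 12
SW18 - SW1 - SW26 - SW22 - SW20 - SW21 - SW27 - SW30: 4+3+1+4+1+3+1 = 17
Cheapest is SW18 - SW1 - SW26 - SW21 - SW27 - SW30 at 12.

12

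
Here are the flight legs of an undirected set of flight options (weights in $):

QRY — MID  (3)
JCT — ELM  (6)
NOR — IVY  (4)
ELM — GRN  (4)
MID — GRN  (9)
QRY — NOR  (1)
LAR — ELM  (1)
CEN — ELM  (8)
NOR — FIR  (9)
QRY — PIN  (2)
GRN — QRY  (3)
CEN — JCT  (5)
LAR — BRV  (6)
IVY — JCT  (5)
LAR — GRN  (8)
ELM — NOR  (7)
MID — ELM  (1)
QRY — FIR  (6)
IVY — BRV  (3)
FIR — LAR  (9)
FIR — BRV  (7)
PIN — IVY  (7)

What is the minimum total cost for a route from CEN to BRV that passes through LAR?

Shortest CEN→LAR: CEN → ELM → LAR = 9
Shortest LAR→BRV: LAR → BRV = 6
Total via LAR: 9 + 6 = $15.

$15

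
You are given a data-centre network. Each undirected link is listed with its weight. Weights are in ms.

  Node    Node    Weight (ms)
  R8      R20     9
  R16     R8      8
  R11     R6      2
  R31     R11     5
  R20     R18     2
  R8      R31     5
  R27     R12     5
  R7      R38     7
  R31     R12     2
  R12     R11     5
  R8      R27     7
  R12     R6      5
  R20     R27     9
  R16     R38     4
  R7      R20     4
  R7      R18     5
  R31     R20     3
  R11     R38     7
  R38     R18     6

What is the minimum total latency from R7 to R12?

Running Dijkstra from R7:
R7: 0
R20: 4  (via R7)
R18: 5  (via R7)
R31: 7  (via R20)
R38: 7  (via R7)
R12: 9  (via R31)
Shortest route: R7 → R20 → R31 → R12 = 9 ms.

9 ms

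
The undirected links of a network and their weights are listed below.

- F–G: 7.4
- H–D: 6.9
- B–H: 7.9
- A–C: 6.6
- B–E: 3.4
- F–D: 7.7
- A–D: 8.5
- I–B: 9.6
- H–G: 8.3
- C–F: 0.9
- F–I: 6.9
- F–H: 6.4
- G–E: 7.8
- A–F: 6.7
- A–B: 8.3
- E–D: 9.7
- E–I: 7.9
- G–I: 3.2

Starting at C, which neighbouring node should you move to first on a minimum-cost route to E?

F

Candidate routes:
C → F → G → E: 0.9+7.4+7.8 = 16.1
C → A → B → E: 6.6+8.3+3.4 = 18.3
C → F → I → E: 0.9+6.9+7.9 = 15.7
The minimum is 15.7 via C → F → I → E.
So from C the first move is to F.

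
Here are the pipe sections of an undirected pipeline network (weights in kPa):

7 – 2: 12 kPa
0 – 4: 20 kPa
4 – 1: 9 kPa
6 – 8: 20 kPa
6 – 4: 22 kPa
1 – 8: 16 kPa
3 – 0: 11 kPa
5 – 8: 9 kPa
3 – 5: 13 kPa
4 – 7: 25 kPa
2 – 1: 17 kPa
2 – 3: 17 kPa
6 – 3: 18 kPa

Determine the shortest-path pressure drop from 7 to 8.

45 kPa

Running Dijkstra from 7:
7: 0
2: 12  (via 7)
4: 25  (via 7)
1: 29  (via 2)
3: 29  (via 2)
0: 40  (via 3)
5: 42  (via 3)
8: 45  (via 1)
Shortest route: 7 → 2 → 1 → 8 = 45 kPa.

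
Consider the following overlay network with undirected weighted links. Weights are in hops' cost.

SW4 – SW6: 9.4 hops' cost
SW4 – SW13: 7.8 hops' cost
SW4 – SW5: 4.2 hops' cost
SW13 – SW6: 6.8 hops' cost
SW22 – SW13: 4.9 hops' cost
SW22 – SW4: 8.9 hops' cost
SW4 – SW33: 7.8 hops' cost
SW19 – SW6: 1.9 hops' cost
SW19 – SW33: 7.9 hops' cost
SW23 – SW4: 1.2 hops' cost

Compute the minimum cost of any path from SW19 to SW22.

Candidate routes:
SW19 → SW6 → SW4 → SW22: 1.9+9.4+8.9 = 20.2
SW19 → SW6 → SW13 → SW22: 1.9+6.8+4.9 = 13.6
SW19 → SW6 → SW4 → SW13 → SW22: 1.9+9.4+7.8+4.9 = 24
SW19 → SW33 → SW4 → SW22: 7.9+7.8+8.9 = 24.6
The minimum is 13.6 hops' cost via SW19 → SW6 → SW13 → SW22.

13.6 hops' cost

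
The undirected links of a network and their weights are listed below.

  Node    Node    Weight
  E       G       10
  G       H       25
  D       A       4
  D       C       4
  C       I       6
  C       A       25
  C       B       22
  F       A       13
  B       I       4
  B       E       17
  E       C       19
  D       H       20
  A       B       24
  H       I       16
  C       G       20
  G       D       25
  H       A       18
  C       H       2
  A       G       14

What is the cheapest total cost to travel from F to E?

Settle nodes by increasing distance from F:
F: 0
A: 13  (via F)
D: 17  (via A)
C: 21  (via D)
H: 23  (via C)
G: 27  (via A)
I: 27  (via C)
B: 31  (via I)
E: 37  (via G)
Shortest route: F–A–G–E = 37.

37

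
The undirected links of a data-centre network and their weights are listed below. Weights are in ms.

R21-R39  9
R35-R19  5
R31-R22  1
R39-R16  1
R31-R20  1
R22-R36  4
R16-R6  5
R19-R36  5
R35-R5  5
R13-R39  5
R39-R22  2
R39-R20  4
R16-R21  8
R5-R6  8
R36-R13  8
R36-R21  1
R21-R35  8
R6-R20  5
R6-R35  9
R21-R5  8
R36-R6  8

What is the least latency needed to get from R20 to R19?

11 ms

Enumerating some paths:
R20 → R6 → R36 → R19: 5+8+5 = 18
R20 → R39 → R22 → R36 → R19: 4+2+4+5 = 15
R20 → R31 → R22 → R36 → R19: 1+1+4+5 = 11
Cheapest is R20 → R31 → R22 → R36 → R19 at 11 ms.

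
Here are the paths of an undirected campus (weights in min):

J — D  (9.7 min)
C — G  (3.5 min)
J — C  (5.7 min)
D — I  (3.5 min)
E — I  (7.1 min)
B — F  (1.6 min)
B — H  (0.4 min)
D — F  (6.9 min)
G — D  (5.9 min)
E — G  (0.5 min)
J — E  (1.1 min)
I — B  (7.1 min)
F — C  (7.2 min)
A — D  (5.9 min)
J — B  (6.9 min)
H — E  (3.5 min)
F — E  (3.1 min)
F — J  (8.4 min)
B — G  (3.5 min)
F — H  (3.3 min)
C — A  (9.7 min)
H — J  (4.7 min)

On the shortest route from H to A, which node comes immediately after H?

Enumerating some paths:
H - B - G - D - A: 0.4+3.5+5.9+5.9 = 15.7
H - B - F - D - A: 0.4+1.6+6.9+5.9 = 14.8
The minimum is 14.8 min via H - B - F - D - A.
So from H the first move is to B.

B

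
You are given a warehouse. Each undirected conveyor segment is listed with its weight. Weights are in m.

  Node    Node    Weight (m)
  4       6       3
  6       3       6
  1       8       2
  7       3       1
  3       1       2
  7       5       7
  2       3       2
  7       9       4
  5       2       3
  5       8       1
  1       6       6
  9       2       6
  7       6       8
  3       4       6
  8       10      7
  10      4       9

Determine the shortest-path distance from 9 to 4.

Running Dijkstra from 9:
9: 0
7: 4  (via 9)
3: 5  (via 7)
2: 6  (via 9)
1: 7  (via 3)
5: 9  (via 2)
8: 9  (via 1)
4: 11  (via 3)
Shortest route: 9 → 7 → 3 → 4 = 11 m.

11 m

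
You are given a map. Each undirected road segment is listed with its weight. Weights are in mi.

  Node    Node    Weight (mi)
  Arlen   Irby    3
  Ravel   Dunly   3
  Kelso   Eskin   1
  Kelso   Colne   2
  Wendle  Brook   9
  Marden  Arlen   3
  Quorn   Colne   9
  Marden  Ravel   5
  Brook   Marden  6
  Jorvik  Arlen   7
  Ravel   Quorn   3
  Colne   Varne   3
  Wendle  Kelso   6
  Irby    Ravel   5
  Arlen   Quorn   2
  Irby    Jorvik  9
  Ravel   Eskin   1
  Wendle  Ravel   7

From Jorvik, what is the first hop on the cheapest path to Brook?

Arlen

Compare a few routes:
Jorvik–Irby–Arlen–Marden–Brook: 9+3+3+6 = 21
Jorvik–Arlen–Quorn–Ravel–Marden–Brook: 7+2+3+5+6 = 23
Jorvik–Arlen–Marden–Brook: 7+3+6 = 16
Jorvik–Irby–Ravel–Marden–Brook: 9+5+5+6 = 25
The minimum is 16 mi via Jorvik–Arlen–Marden–Brook.
So from Jorvik the first move is to Arlen.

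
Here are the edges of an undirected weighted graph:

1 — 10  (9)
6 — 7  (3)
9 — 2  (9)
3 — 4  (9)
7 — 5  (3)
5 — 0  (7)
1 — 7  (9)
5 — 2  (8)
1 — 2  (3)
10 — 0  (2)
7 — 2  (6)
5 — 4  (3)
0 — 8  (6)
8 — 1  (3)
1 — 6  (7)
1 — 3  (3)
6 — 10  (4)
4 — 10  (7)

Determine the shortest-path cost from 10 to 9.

Candidate routes:
10 → 6 → 7 → 2 → 9: 4+3+6+9 = 22
10 → 1 → 2 → 9: 9+3+9 = 21
The minimum is 21 via 10 → 1 → 2 → 9.

21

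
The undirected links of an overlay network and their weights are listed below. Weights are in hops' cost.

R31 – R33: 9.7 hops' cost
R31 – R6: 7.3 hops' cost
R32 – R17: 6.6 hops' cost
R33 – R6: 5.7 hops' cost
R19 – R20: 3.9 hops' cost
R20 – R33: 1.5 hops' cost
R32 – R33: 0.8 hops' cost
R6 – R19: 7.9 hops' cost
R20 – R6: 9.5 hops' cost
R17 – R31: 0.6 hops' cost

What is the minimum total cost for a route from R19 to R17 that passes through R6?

15.8 hops' cost

Best R19 to R6: R19–R6 costing 7.9
Best R6 to R17: R6–R31–R17 costing 7.9
Total via R6: 7.9 + 7.9 = 15.8 hops' cost.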